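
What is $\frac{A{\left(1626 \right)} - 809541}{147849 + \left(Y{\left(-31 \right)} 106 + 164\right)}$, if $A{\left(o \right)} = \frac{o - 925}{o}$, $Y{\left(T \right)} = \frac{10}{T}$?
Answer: $- \frac{40805701915}{7459019718} \approx -5.4706$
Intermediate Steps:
$A{\left(o \right)} = \frac{-925 + o}{o}$
$\frac{A{\left(1626 \right)} - 809541}{147849 + \left(Y{\left(-31 \right)} 106 + 164\right)} = \frac{\frac{-925 + 1626}{1626} - 809541}{147849 + \left(\frac{10}{-31} \cdot 106 + 164\right)} = \frac{\frac{1}{1626} \cdot 701 - 809541}{147849 + \left(10 \left(- \frac{1}{31}\right) 106 + 164\right)} = \frac{\frac{701}{1626} - 809541}{147849 + \left(\left(- \frac{10}{31}\right) 106 + 164\right)} = - \frac{1316312965}{1626 \left(147849 + \left(- \frac{1060}{31} + 164\right)\right)} = - \frac{1316312965}{1626 \left(147849 + \frac{4024}{31}\right)} = - \frac{1316312965}{1626 \cdot \frac{4587343}{31}} = \left(- \frac{1316312965}{1626}\right) \frac{31}{4587343} = - \frac{40805701915}{7459019718}$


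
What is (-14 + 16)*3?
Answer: 6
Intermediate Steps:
(-14 + 16)*3 = 2*3 = 6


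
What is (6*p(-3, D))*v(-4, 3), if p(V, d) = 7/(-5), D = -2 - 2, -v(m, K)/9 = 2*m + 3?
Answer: -378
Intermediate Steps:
v(m, K) = -27 - 18*m (v(m, K) = -9*(2*m + 3) = -9*(3 + 2*m) = -27 - 18*m)
D = -4
p(V, d) = -7/5 (p(V, d) = 7*(-1/5) = -7/5)
(6*p(-3, D))*v(-4, 3) = (6*(-7/5))*(-27 - 18*(-4)) = -42*(-27 + 72)/5 = -42/5*45 = -378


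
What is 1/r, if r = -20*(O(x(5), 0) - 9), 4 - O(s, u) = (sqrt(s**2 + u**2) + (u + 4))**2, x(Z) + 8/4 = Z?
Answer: 1/1080 ≈ 0.00092593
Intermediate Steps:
x(Z) = -2 + Z
O(s, u) = 4 - (4 + u + sqrt(s**2 + u**2))**2 (O(s, u) = 4 - (sqrt(s**2 + u**2) + (u + 4))**2 = 4 - (sqrt(s**2 + u**2) + (4 + u))**2 = 4 - (4 + u + sqrt(s**2 + u**2))**2)
r = 1080 (r = -20*((4 - (4 + 0 + sqrt((-2 + 5)**2 + 0**2))**2) - 9) = -20*((4 - (4 + 0 + sqrt(3**2 + 0))**2) - 9) = -20*((4 - (4 + 0 + sqrt(9 + 0))**2) - 9) = -20*((4 - (4 + 0 + sqrt(9))**2) - 9) = -20*((4 - (4 + 0 + 3)**2) - 9) = -20*((4 - 1*7**2) - 9) = -20*((4 - 1*49) - 9) = -20*((4 - 49) - 9) = -20*(-45 - 9) = -20*(-54) = 1080)
1/r = 1/1080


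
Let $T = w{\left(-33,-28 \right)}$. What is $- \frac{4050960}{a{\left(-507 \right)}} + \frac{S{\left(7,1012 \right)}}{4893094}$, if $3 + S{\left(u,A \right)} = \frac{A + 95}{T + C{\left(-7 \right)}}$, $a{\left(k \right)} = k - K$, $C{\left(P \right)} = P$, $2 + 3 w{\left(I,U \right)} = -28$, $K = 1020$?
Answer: $\frac{56161562570969}{21169971191} \approx 2652.9$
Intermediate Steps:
$w{\left(I,U \right)} = -10$ ($w{\left(I,U \right)} = - \frac{2}{3} + \frac{1}{3} \left(-28\right) = - \frac{2}{3} - \frac{28}{3} = -10$)
$T = -10$
$a{\left(k \right)} = -1020 + k$ ($a{\left(k \right)} = k - 1020 = -1020 + k$)
$S{\left(u,A \right)} = - \frac{146}{17} - \frac{A}{17}$ ($S{\left(u,A \right)} = -3 + \frac{A + 95}{-10 - 7} = -3 + \frac{95 + A}{-17} = -3 + \left(95 + A\right) \left(- \frac{1}{17}\right) = -3 - \left(\frac{95}{17} + \frac{A}{17}\right) = - \frac{146}{17} - \frac{A}{17}$)
$- \frac{4050960}{a{\left(-507 \right)}} + \frac{S{\left(7,1012 \right)}}{4893094} = - \frac{4050960}{-1020 - 507} + \frac{- \frac{146}{17} - \frac{1012}{17}}{4893094} = - \frac{4050960}{-1527} + \left(- \frac{146}{17} - \frac{1012}{17}\right) \frac{1}{4893094} = \left(-4050960\right) \left(- \frac{1}{1527}\right) - \frac{579}{41591299} = \frac{1350320}{509} - \frac{579}{41591299} = \frac{56161562570969}{21169971191}$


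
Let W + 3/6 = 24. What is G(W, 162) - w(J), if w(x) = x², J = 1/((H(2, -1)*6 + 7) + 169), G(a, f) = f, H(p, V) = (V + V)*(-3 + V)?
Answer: 8128511/50176 ≈ 162.00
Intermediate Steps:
W = 47/2 (W = -½ + 24 = 47/2 ≈ 23.500)
H(p, V) = 2*V*(-3 + V) (H(p, V) = (2*V)*(-3 + V) = 2*V*(-3 + V))
J = 1/224 (J = 1/(((2*(-1)*(-3 - 1))*6 + 7) + 169) = 1/(((2*(-1)*(-4))*6 + 7) + 169) = 1/((8*6 + 7) + 169) = 1/((48 + 7) + 169) = 1/(55 + 169) = 1/224 ≈ 0.0044643)
G(W, 162) - w(J) = 162 - (1/224)² = 162 - 1*1/50176 = 162 - 1/50176 = 8128511/50176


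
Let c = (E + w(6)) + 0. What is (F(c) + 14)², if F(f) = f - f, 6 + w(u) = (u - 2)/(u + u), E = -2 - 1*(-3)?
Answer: 196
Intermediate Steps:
E = 1 (E = -2 + 3 = 1)
w(u) = -6 + (-2 + u)/(2*u) (w(u) = -6 + (u - 2)/(u + u) = -6 + (-2 + u)/((2*u)) = -6 + (-2 + u)*(1/(2*u)) = -6 + (-2 + u)/(2*u))
c = -14/3 (c = (1 + (-11/2 - 1/6)) + 0 = (1 + (-11/2 - 1*⅙)) + 0 = (1 + (-11/2 - ⅙)) + 0 = (1 - 17/3) + 0 = -14/3 + 0 = -14/3 ≈ -4.6667)
F(f) = 0
(F(c) + 14)² = (0 + 14)² = 14² = 196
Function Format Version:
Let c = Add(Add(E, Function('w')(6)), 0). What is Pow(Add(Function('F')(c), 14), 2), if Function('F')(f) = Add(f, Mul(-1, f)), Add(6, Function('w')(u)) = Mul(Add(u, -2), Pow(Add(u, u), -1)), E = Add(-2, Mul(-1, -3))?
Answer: 196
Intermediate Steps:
E = 1 (E = Add(-2, 3) = 1)
Function('w')(u) = Add(-6, Mul(Rational(1, 2), Pow(u, -1), Add(-2, u))) (Function('w')(u) = Add(-6, Mul(Add(u, -2), Pow(Add(u, u), -1))) = Add(-6, Mul(Add(-2, u), Pow(Mul(2, u), -1))) = Add(-6, Mul(Add(-2, u), Mul(Rational(1, 2), Pow(u, -1)))) = Add(-6, Mul(Rational(1, 2), Pow(u, -1), Add(-2, u))))
c = Rational(-14, 3) (c = Add(Add(1, Add(Rational(-11, 2), Mul(-1, Pow(6, -1)))), 0) = Add(Add(1, Add(Rational(-11, 2), Mul(-1, Rational(1, 6)))), 0) = Add(Add(1, Add(Rational(-11, 2), Rational(-1, 6))), 0) = Add(Add(1, Rational(-17, 3)), 0) = Add(Rational(-14, 3), 0) = Rational(-14, 3) ≈ -4.6667)
Function('F')(f) = 0
Pow(Add(Function('F')(c), 14), 2) = Pow(Add(0, 14), 2) = Pow(14, 2) = 196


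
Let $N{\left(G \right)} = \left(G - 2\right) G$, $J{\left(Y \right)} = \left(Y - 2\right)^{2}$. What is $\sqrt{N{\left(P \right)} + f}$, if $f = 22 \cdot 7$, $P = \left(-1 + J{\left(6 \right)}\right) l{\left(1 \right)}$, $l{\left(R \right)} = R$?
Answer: $\sqrt{349} \approx 18.682$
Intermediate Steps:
$J{\left(Y \right)} = \left(-2 + Y\right)^{2}$
$P = 15$ ($P = \left(-1 + \left(-2 + 6\right)^{2}\right) 1 = \left(-1 + 4^{2}\right) 1 = \left(-1 + 16\right) 1 = 15 \cdot 1 = 15$)
$N{\left(G \right)} = G \left(-2 + G\right)$ ($N{\left(G \right)} = \left(-2 + G\right) G = G \left(-2 + G\right)$)
$f = 154$
$\sqrt{N{\left(P \right)} + f} = \sqrt{15 \left(-2 + 15\right) + 154} = \sqrt{15 \cdot 13 + 154} = \sqrt{195 + 154} = \sqrt{349}$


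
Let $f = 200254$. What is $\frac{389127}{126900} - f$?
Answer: $- \frac{8470614491}{42300} \approx -2.0025 \cdot 10^{5}$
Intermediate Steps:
$\frac{389127}{126900} - f = \frac{389127}{126900} - 200254 = 389127 \cdot \frac{1}{126900} - 200254 = \frac{129709}{42300} - 200254 = - \frac{8470614491}{42300}$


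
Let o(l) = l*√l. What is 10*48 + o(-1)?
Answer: 480 - I ≈ 480.0 - 1.0*I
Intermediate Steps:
o(l) = l^(3/2)
10*48 + o(-1) = 10*48 + (-1)^(3/2) = 480 - I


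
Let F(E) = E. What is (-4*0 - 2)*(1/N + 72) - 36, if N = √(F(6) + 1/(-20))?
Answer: -180 - 4*√595/119 ≈ -180.82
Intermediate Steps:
N = √595/10 (N = √(6 + 1/(-20)) = √(6 - 1/20) = √(119/20) = √595/10 ≈ 2.4393)
(-4*0 - 2)*(1/N + 72) - 36 = (-4*0 - 2)*(1/(√595/10) + 72) - 36 = (0 - 2)*(2*√595/119 + 72) - 36 = -2*(72 + 2*√595/119) - 36 = (-144 - 4*√595/119) - 36 = -180 - 4*√595/119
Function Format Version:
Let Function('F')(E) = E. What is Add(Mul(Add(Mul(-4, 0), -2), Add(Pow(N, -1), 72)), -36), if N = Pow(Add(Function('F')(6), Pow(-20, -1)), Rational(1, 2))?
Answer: Add(-180, Mul(Rational(-4, 119), Pow(595, Rational(1, 2)))) ≈ -180.82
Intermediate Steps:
N = Mul(Rational(1, 10), Pow(595, Rational(1, 2))) (N = Pow(Add(6, Pow(-20, -1)), Rational(1, 2)) = Pow(Add(6, Rational(-1, 20)), Rational(1, 2)) = Pow(Rational(119, 20), Rational(1, 2)) = Mul(Rational(1, 10), Pow(595, Rational(1, 2))) ≈ 2.4393)
Add(Mul(Add(Mul(-4, 0), -2), Add(Pow(N, -1), 72)), -36) = Add(Mul(Add(Mul(-4, 0), -2), Add(Pow(Mul(Rational(1, 10), Pow(595, Rational(1, 2))), -1), 72)), -36) = Add(Mul(Add(0, -2), Add(Mul(Rational(2, 119), Pow(595, Rational(1, 2))), 72)), -36) = Add(Mul(-2, Add(72, Mul(Rational(2, 119), Pow(595, Rational(1, 2))))), -36) = Add(Add(-144, Mul(Rational(-4, 119), Pow(595, Rational(1, 2)))), -36) = Add(-180, Mul(Rational(-4, 119), Pow(595, Rational(1, 2))))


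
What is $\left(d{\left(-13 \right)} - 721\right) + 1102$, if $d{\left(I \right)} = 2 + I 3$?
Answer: $344$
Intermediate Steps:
$d{\left(I \right)} = 2 + 3 I$
$\left(d{\left(-13 \right)} - 721\right) + 1102 = \left(\left(2 + 3 \left(-13\right)\right) - 721\right) + 1102 = \left(\left(2 - 39\right) - 721\right) + 1102 = \left(-37 - 721\right) + 1102 = -758 + 1102 = 344$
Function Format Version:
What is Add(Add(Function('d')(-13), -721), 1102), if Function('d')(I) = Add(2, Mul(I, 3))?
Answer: 344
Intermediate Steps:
Function('d')(I) = Add(2, Mul(3, I))
Add(Add(Function('d')(-13), -721), 1102) = Add(Add(Add(2, Mul(3, -13)), -721), 1102) = Add(Add(Add(2, -39), -721), 1102) = Add(Add(-37, -721), 1102) = Add(-758, 1102) = 344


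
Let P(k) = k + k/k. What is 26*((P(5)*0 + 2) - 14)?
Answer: -312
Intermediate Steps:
P(k) = 1 + k (P(k) = k + 1 = 1 + k)
26*((P(5)*0 + 2) - 14) = 26*(((1 + 5)*0 + 2) - 14) = 26*((6*0 + 2) - 14) = 26*((0 + 2) - 14) = 26*(2 - 14) = 26*(-12) = -312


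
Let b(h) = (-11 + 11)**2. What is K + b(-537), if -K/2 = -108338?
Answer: 216676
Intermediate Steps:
K = 216676 (K = -2*(-108338) = 216676)
b(h) = 0 (b(h) = 0**2 = 0)
K + b(-537) = 216676 + 0 = 216676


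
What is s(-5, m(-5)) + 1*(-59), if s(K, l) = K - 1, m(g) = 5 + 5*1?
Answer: -65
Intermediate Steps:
m(g) = 10 (m(g) = 5 + 5 = 10)
s(K, l) = -1 + K
s(-5, m(-5)) + 1*(-59) = (-1 - 5) + 1*(-59) = -6 - 59 = -65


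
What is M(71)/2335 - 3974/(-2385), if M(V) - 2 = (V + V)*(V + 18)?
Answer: 7885138/1113795 ≈ 7.0795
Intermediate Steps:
M(V) = 2 + 2*V*(18 + V) (M(V) = 2 + (V + V)*(V + 18) = 2 + (2*V)*(18 + V) = 2 + 2*V*(18 + V))
M(71)/2335 - 3974/(-2385) = (2 + 2*71² + 36*71)/2335 - 3974/(-2385) = (2 + 2*5041 + 2556)*(1/2335) - 3974*(-1/2385) = (2 + 10082 + 2556)*(1/2335) + 3974/2385 = 12640*(1/2335) + 3974/2385 = 2528/467 + 3974/2385 = 7885138/1113795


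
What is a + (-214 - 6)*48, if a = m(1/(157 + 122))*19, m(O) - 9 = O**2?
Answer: -808690130/77841 ≈ -10389.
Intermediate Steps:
m(O) = 9 + O**2
a = 13310830/77841 (a = (9 + (1/(157 + 122))**2)*19 = (9 + (1/279)**2)*19 = (9 + 1/77841)*19 = (700570/77841)*19 = 13310830/77841 ≈ 171.00)
a + (-214 - 6)*48 = 13310830/77841 + (-214 - 6)*48 = 13310830/77841 - 220*48 = 13310830/77841 - 10560 = -808690130/77841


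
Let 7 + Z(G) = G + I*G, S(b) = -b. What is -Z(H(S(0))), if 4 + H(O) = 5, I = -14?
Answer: 20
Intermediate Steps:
H(O) = 1 (H(O) = -4 + 5 = 1)
Z(G) = -7 - 13*G (Z(G) = -7 + (G - 14*G) = -7 - 13*G)
-Z(H(S(0))) = -(-7 - 13*1) = -(-7 - 13) = -1*(-20) = 20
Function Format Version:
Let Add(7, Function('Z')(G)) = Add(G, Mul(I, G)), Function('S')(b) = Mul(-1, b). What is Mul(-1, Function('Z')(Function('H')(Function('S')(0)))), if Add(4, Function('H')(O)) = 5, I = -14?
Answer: 20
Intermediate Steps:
Function('H')(O) = 1 (Function('H')(O) = Add(-4, 5) = 1)
Function('Z')(G) = Add(-7, Mul(-13, G)) (Function('Z')(G) = Add(-7, Add(G, Mul(-14, G))) = Add(-7, Mul(-13, G)))
Mul(-1, Function('Z')(Function('H')(Function('S')(0)))) = Mul(-1, Add(-7, Mul(-13, 1))) = Mul(-1, Add(-7, -13)) = Mul(-1, -20) = 20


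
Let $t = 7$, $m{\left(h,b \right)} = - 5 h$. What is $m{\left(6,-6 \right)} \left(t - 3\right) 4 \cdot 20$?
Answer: $-9600$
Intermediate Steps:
$m{\left(6,-6 \right)} \left(t - 3\right) 4 \cdot 20 = \left(-5\right) 6 \left(7 - 3\right) 4 \cdot 20 = - 30 \cdot 4 \cdot 4 \cdot 20 = - 30 \cdot 16 \cdot 20 = \left(-30\right) 320 = -9600$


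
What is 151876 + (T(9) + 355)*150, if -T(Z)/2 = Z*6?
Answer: 188926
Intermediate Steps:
T(Z) = -12*Z (T(Z) = -2*Z*6 = -12*Z)
151876 + (T(9) + 355)*150 = 151876 + (-12*9 + 355)*150 = 151876 + (-108 + 355)*150 = 151876 + 247*150 = 151876 + 37050 = 188926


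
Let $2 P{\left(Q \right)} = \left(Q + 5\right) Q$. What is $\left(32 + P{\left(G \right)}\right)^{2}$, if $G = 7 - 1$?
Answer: $4225$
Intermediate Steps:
$G = 6$
$P{\left(Q \right)} = \frac{Q \left(5 + Q\right)}{2}$ ($P{\left(Q \right)} = \frac{\left(Q + 5\right) Q}{2} = \frac{\left(5 + Q\right) Q}{2} = \frac{Q \left(5 + Q\right)}{2}$)
$\left(32 + P{\left(G \right)}\right)^{2} = \left(32 + \frac{1}{2} \cdot 6 \left(5 + 6\right)\right)^{2} = \left(32 + \frac{1}{2} \cdot 6 \cdot 11\right)^{2} = \left(32 + 33\right)^{2} = 65^{2} = 4225$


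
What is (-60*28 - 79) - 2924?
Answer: -4683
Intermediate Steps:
(-60*28 - 79) - 2924 = (-1680 - 79) - 2924 = -1759 - 2924 = -4683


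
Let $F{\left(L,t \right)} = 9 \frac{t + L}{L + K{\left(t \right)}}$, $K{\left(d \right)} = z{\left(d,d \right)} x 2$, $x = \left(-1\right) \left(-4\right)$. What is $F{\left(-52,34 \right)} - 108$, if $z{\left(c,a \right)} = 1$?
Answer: $- \frac{2295}{22} \approx -104.32$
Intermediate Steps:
$x = 4$
$K{\left(d \right)} = 8$ ($K{\left(d \right)} = 1 \cdot 4 \cdot 2 = 4 \cdot 2 = 8$)
$F{\left(L,t \right)} = \frac{9 \left(L + t\right)}{8 + L}$ ($F{\left(L,t \right)} = 9 \frac{t + L}{L + 8} = 9 \frac{L + t}{8 + L} = \frac{9 \left(L + t\right)}{8 + L}$)
$F{\left(-52,34 \right)} - 108 = \frac{9 \left(-52 + 34\right)}{8 - 52} - 108 = 9 \frac{1}{-44} \left(-18\right) - 108 = 9 \left(- \frac{1}{44}\right) \left(-18\right) - 108 = \frac{81}{22} - 108 = - \frac{2295}{22}$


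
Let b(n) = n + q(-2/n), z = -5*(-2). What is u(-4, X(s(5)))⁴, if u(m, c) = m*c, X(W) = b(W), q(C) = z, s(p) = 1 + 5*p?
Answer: 429981696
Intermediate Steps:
z = 10
q(C) = 10
b(n) = 10 + n (b(n) = n + 10 = 10 + n)
X(W) = 10 + W
u(m, c) = c*m
u(-4, X(s(5)))⁴ = ((10 + (1 + 5*5))*(-4))⁴ = ((10 + (1 + 25))*(-4))⁴ = ((10 + 26)*(-4))⁴ = (36*(-4))⁴ = (-144)⁴ = 429981696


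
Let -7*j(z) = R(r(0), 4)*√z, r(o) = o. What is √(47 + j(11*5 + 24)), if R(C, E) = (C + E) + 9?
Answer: √(2303 - 91*√79)/7 ≈ 5.5221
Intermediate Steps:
R(C, E) = 9 + C + E
j(z) = -13*√z/7 (j(z) = -(9 + 0 + 4)*√z/7 = -13*√z/7)
√(47 + j(11*5 + 24)) = √(47 - 13*√(11*5 + 24)/7) = √(47 - 13*√(55 + 24)/7) = √(47 - 13*√79/7)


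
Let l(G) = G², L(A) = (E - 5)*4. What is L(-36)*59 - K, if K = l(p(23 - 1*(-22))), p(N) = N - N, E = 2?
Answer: -708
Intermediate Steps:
L(A) = -12 (L(A) = (2 - 5)*4 = -3*4 = -12)
p(N) = 0
K = 0 (K = 0² = 0)
L(-36)*59 - K = -12*59 - 1*0 = -708 + 0 = -708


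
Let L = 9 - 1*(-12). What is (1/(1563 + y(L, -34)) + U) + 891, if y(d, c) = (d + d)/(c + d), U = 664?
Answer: 31530748/20277 ≈ 1555.0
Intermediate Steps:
L = 21 (L = 9 + 12 = 21)
y(d, c) = 2*d/(c + d) (y(d, c) = (2*d)/(c + d) = 2*d/(c + d))
(1/(1563 + y(L, -34)) + U) + 891 = (1/(1563 + 2*21/(-34 + 21)) + 664) + 891 = (1/(1563 + 2*21/(-13)) + 664) + 891 = (1/(1563 + 2*21*(-1/13)) + 664) + 891 = (1/(1563 - 42/13) + 664) + 891 = (1/(20277/13) + 664) + 891 = (13/20277 + 664) + 891 = 13463941/20277 + 891 = 31530748/20277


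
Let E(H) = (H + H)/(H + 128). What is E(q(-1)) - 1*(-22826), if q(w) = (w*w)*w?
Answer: 2898900/127 ≈ 22826.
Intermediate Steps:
q(w) = w³ (q(w) = w²*w = w³)
E(H) = 2*H/(128 + H) (E(H) = (2*H)/(128 + H) = 2*H/(128 + H))
E(q(-1)) - 1*(-22826) = 2*(-1)³/(128 + (-1)³) - 1*(-22826) = 2*(-1)/(128 - 1) + 22826 = 2*(-1)/127 + 22826 = 2*(-1)*(1/127) + 22826 = -2/127 + 22826 = 2898900/127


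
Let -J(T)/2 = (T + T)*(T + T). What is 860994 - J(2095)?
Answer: 35973194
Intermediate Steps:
J(T) = -8*T² (J(T) = -2*(T + T)*(T + T) = -2*2*T*2*T = -8*T²)
860994 - J(2095) = 860994 - (-8)*2095² = 860994 - (-8)*4389025 = 860994 - 1*(-35112200) = 860994 + 35112200 = 35973194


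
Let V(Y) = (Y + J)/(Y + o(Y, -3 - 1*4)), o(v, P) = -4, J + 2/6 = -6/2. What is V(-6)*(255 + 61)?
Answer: 4424/15 ≈ 294.93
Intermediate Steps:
J = -10/3 (J = -⅓ - 6/2 = -⅓ - 6*½ = -⅓ - 3 = -10/3 ≈ -3.3333)
V(Y) = (-10/3 + Y)/(-4 + Y) (V(Y) = (Y - 10/3)/(Y - 4) = (-10/3 + Y)/(-4 + Y))
V(-6)*(255 + 61) = ((-10/3 - 6)/(-4 - 6))*(255 + 61) = (-28/3/(-10))*316 = -⅒*(-28/3)*316 = (14/15)*316 = 4424/15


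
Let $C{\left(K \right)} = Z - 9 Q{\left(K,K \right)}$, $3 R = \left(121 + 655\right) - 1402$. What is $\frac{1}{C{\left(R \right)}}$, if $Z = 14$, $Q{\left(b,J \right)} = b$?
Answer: $\frac{1}{1892} \approx 0.00052854$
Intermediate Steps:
$R = - \frac{626}{3}$ ($R = \frac{\left(121 + 655\right) - 1402}{3} = \frac{776 - 1402}{3} = \frac{1}{3} \left(-626\right) = - \frac{626}{3} \approx -208.67$)
$C{\left(K \right)} = 14 - 9 K$
$\frac{1}{C{\left(R \right)}} = \frac{1}{14 - -1878} = \frac{1}{14 + 1878} = \frac{1}{1892}$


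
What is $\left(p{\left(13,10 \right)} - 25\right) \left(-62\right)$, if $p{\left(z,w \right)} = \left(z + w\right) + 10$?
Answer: $-496$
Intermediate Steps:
$p{\left(z,w \right)} = 10 + w + z$ ($p{\left(z,w \right)} = \left(w + z\right) + 10 = 10 + w + z$)
$\left(p{\left(13,10 \right)} - 25\right) \left(-62\right) = \left(\left(10 + 10 + 13\right) - 25\right) \left(-62\right) = \left(33 - 25\right) \left(-62\right) = 8 \left(-62\right) = -496$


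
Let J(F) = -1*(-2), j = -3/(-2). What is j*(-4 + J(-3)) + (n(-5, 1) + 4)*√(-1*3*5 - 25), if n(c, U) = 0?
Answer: -3 + 8*I*√10 ≈ -3.0 + 25.298*I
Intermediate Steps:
j = 3/2 (j = -3*(-½) = 3/2 ≈ 1.5000)
J(F) = 2
j*(-4 + J(-3)) + (n(-5, 1) + 4)*√(-1*3*5 - 25) = 3*(-4 + 2)/2 + (0 + 4)*√(-1*3*5 - 25) = (3/2)*(-2) + 4*√(-3*5 - 25) = -3 + 4*√(-15 - 25) = -3 + 4*√(-40) = -3 + 4*(2*I*√10) = -3 + 8*I*√10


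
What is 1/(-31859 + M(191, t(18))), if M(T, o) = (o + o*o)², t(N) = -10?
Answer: -1/23759 ≈ -4.2089e-5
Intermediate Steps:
M(T, o) = (o + o²)²
1/(-31859 + M(191, t(18))) = 1/(-31859 + (-10)²*(1 - 10)²) = 1/(-31859 + 100*(-9)²) = 1/(-31859 + 100*81) = 1/(-31859 + 8100) = 1/(-23759) = -1/23759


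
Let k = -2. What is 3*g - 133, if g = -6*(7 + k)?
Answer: -223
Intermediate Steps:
g = -30 (g = -6*(7 - 2) = -6*5 = -30)
3*g - 133 = 3*(-30) - 133 = -90 - 133 = -223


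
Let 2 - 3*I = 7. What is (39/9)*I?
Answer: -65/9 ≈ -7.2222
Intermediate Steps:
I = -5/3 (I = ⅔ - ⅓*7 = ⅔ - 7/3 = -5/3 ≈ -1.6667)
(39/9)*I = (39/9)*(-5/3) = (39*(⅑))*(-5/3) = (13/3)*(-5/3) = -65/9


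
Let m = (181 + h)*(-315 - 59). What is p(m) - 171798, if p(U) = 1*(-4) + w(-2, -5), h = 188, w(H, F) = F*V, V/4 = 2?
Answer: -171842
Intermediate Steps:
V = 8 (V = 4*2 = 8)
w(H, F) = 8*F (w(H, F) = F*8 = 8*F)
m = -138006 (m = (181 + 188)*(-315 - 59) = 369*(-374) = -138006)
p(U) = -44 (p(U) = 1*(-4) + 8*(-5) = -4 - 40 = -44)
p(m) - 171798 = -44 - 171798 = -171842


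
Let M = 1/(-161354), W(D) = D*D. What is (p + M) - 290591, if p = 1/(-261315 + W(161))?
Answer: -2759289657662766/9495440869 ≈ -2.9059e+5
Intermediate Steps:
W(D) = D**2
M = -1/161354 ≈ -6.1976e-6
p = -1/235394 (p = 1/(-261315 + 161**2) = 1/(-261315 + 25921) = 1/(-235394) = -1/235394 ≈ -4.2482e-6)
(p + M) - 290591 = (-1/235394 - 1/161354) - 290591 = -99187/9495440869 - 290591 = -2759289657662766/9495440869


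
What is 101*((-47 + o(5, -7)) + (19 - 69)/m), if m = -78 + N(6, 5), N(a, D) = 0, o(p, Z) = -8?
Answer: -214120/39 ≈ -5490.3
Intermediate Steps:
m = -78 (m = -78 + 0 = -78)
101*((-47 + o(5, -7)) + (19 - 69)/m) = 101*((-47 - 8) + (19 - 69)/(-78)) = 101*(-55 - 50*(-1/78)) = 101*(-55 + 25/39) = 101*(-2120/39) = -214120/39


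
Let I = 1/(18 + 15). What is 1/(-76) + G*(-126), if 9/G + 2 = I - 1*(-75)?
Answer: -1423241/91580 ≈ -15.541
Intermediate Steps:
I = 1/33 ≈ 0.030303
G = 297/2410 (G = 9/(-2 + (1/33 - 1*(-75))) = 9/(-2 + (1/33 + 75)) = 9/(-2 + 2476/33) = 9/(2410/33) = 9*(33/2410) = 297/2410 ≈ 0.12324)
1/(-76) + G*(-126) = 1/(-76) + (297/2410)*(-126) = -1/76 - 18711/1205 = -1423241/91580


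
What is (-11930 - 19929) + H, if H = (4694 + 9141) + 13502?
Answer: -4522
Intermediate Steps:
H = 27337 (H = 13835 + 13502 = 27337)
(-11930 - 19929) + H = (-11930 - 19929) + 27337 = -31859 + 27337 = -4522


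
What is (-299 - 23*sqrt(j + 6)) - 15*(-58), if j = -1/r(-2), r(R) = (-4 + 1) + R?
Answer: 571 - 23*sqrt(155)/5 ≈ 513.73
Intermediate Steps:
r(R) = -3 + R
j = 1/5 (j = -1/(-3 - 2) = -1/(-5) = -1*(-1/5) = 1/5 ≈ 0.20000)
(-299 - 23*sqrt(j + 6)) - 15*(-58) = (-299 - 23*sqrt(1/5 + 6)) - 15*(-58) = (-299 - 23*sqrt(155)/5) + 870 = 571 - 23*sqrt(155)/5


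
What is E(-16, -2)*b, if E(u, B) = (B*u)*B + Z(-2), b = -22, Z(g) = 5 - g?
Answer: 1254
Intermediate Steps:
E(u, B) = 7 + u*B² (E(u, B) = (B*u)*B + (5 - 1*(-2)) = u*B² + (5 + 2) = u*B² + 7 = 7 + u*B²)
E(-16, -2)*b = (7 - 16*(-2)²)*(-22) = (7 - 16*4)*(-22) = (7 - 64)*(-22) = -57*(-22) = 1254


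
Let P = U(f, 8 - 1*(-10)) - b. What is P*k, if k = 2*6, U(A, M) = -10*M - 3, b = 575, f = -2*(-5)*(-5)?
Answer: -9096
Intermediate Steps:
f = -50 (f = 10*(-5) = -50)
U(A, M) = -3 - 10*M
k = 12
P = -758 (P = (-3 - 10*(8 - 1*(-10))) - 1*575 = (-3 - 10*(8 + 10)) - 575 = (-3 - 10*18) - 575 = (-3 - 180) - 575 = -183 - 575 = -758)
P*k = -758*12 = -9096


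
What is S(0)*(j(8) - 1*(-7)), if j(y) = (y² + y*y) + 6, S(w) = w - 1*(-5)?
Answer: 705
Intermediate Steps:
S(w) = 5 + w (S(w) = w + 5 = 5 + w)
j(y) = 6 + 2*y² (j(y) = (y² + y²) + 6 = 2*y² + 6 = 6 + 2*y²)
S(0)*(j(8) - 1*(-7)) = (5 + 0)*((6 + 2*8²) - 1*(-7)) = 5*((6 + 2*64) + 7) = 5*((6 + 128) + 7) = 5*(134 + 7) = 5*141 = 705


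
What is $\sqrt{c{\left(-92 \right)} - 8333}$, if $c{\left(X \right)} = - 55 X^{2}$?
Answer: $i \sqrt{473853} \approx 688.37 i$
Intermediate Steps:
$\sqrt{c{\left(-92 \right)} - 8333} = \sqrt{- 55 \left(-92\right)^{2} - 8333} = \sqrt{\left(-55\right) 8464 - 8333} = \sqrt{-465520 - 8333} = \sqrt{-473853} = i \sqrt{473853}$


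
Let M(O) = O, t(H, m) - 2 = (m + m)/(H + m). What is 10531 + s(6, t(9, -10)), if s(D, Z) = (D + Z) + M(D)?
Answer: 10565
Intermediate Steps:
t(H, m) = 2 + 2*m/(H + m) (t(H, m) = 2 + (m + m)/(H + m) = 2 + (2*m)/(H + m) = 2 + 2*m/(H + m))
s(D, Z) = Z + 2*D (s(D, Z) = (D + Z) + D = Z + 2*D)
10531 + s(6, t(9, -10)) = 10531 + (2*(9 + 2*(-10))/(9 - 10) + 2*6) = 10531 + (2*(9 - 20)/(-1) + 12) = 10531 + (2*(-1)*(-11) + 12) = 10531 + (22 + 12) = 10531 + 34 = 10565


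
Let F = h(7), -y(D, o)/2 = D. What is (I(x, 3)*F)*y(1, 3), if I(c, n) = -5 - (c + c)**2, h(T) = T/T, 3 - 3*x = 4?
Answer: 98/9 ≈ 10.889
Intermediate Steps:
x = -1/3 (x = 1 - 1/3*4 = 1 - 4/3 = -1/3 ≈ -0.33333)
y(D, o) = -2*D
h(T) = 1
I(c, n) = -5 - 4*c**2 (I(c, n) = -5 - (2*c)**2 = -5 - 4*c**2)
F = 1
(I(x, 3)*F)*y(1, 3) = ((-5 - 4*(-1/3)**2)*1)*(-2*1) = ((-5 - 4*1/9)*1)*(-2) = ((-5 - 4/9)*1)*(-2) = -49/9*1*(-2) = -49/9*(-2) = 98/9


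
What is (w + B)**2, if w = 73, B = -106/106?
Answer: 5184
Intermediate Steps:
B = -1 (B = -106*1/106 = -1)
(w + B)**2 = (73 - 1)**2 = 72**2 = 5184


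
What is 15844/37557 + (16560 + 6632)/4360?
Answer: 117512723/20468565 ≈ 5.7411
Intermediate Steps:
15844/37557 + (16560 + 6632)/4360 = 15844*(1/37557) + 23192*(1/4360) = 15844/37557 + 2899/545 = 117512723/20468565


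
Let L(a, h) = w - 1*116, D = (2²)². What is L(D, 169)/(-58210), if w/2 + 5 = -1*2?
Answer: 13/5821 ≈ 0.0022333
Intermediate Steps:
w = -14 (w = -10 + 2*(-1*2) = -10 + 2*(-2) = -10 - 4 = -14)
D = 16 (D = 4² = 16)
L(a, h) = -130 (L(a, h) = -14 - 1*116 = -14 - 116 = -130)
L(D, 169)/(-58210) = -130/(-58210) = -130*(-1/58210) = 13/5821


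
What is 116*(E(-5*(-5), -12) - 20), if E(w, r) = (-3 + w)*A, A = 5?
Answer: 10440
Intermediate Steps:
E(w, r) = -15 + 5*w (E(w, r) = (-3 + w)*5 = -15 + 5*w)
116*(E(-5*(-5), -12) - 20) = 116*((-15 + 5*(-5*(-5))) - 20) = 116*((-15 + 5*25) - 20) = 116*((-15 + 125) - 20) = 116*(110 - 20) = 116*90 = 10440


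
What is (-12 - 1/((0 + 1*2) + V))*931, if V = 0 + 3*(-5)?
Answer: -144305/13 ≈ -11100.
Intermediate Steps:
V = -15 (V = 0 - 15 = -15)
(-12 - 1/((0 + 1*2) + V))*931 = (-12 - 1/((0 + 1*2) - 15))*931 = (-12 - 1/((0 + 2) - 15))*931 = (-12 - 1/(2 - 15))*931 = (-12 - 1/(-13))*931 = (-12 - 1*(-1/13))*931 = (-12 + 1/13)*931 = -155/13*931 = -144305/13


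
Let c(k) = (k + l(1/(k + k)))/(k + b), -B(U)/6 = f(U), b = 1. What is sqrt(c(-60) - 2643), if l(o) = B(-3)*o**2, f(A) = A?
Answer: I*sqrt(14714788918)/2360 ≈ 51.4*I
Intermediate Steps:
B(U) = -6*U
l(o) = 18*o**2 (l(o) = (-6*(-3))*o**2 = 18*o**2)
c(k) = (k + 9/(2*k**2))/(1 + k) (c(k) = (k + 18*(1/(k + k))**2)/(k + 1) = (k + 18*(1/(2*k))**2)/(1 + k) = (k + 18*(1/(4*k**2)))/(1 + k) = (k + 9/(2*k**2))/(1 + k))
sqrt(c(-60) - 2643) = sqrt((9/2 + (-60)**3)/((-60)**2*(1 - 60)) - 2643) = sqrt((1/3600)*(9/2 - 216000)/(-59) - 2643) = sqrt((1/3600)*(-1/59)*(-431991/2) - 2643) = sqrt(47999/47200 - 2643) = sqrt(-124701601/47200) = I*sqrt(14714788918)/2360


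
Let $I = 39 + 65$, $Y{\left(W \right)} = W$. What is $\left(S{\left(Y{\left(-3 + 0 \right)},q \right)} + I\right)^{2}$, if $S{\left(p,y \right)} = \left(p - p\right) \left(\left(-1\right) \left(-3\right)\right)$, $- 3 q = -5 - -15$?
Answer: $10816$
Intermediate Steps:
$q = - \frac{10}{3}$ ($q = - \frac{-5 - -15}{3} = - \frac{-5 + 15}{3} = \left(- \frac{1}{3}\right) 10 = - \frac{10}{3} \approx -3.3333$)
$I = 104$
$S{\left(p,y \right)} = 0$ ($S{\left(p,y \right)} = 0 \cdot 3 = 0$)
$\left(S{\left(Y{\left(-3 + 0 \right)},q \right)} + I\right)^{2} = \left(0 + 104\right)^{2} = 104^{2} = 10816$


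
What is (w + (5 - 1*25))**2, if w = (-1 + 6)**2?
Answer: 25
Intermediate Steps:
w = 25 (w = 5**2 = 25)
(w + (5 - 1*25))**2 = (25 + (5 - 1*25))**2 = (25 + (5 - 25))**2 = (25 - 20)**2 = 5**2 = 25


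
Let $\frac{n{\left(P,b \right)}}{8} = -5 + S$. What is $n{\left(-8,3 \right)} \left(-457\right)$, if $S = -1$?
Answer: $21936$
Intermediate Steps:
$n{\left(P,b \right)} = -48$ ($n{\left(P,b \right)} = 8 \left(-5 - 1\right) = 8 \left(-6\right) = -48$)
$n{\left(-8,3 \right)} \left(-457\right) = \left(-48\right) \left(-457\right) = 21936$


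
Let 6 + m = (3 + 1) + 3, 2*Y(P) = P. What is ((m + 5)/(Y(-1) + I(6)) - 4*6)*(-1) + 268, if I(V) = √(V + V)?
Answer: 13712/47 - 48*√3/47 ≈ 289.98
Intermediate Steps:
Y(P) = P/2
I(V) = √2*√V (I(V) = √(2*V) = √2*√V)
m = 1 (m = -6 + ((3 + 1) + 3) = -6 + (4 + 3) = -6 + 7 = 1)
((m + 5)/(Y(-1) + I(6)) - 4*6)*(-1) + 268 = ((1 + 5)/((½)*(-1) + √2*√6) - 4*6)*(-1) + 268 = (6/(-½ + 2*√3) - 24)*(-1) + 268 = (-24 + 6/(-½ + 2*√3))*(-1) + 268 = (24 - 6/(-½ + 2*√3)) + 268 = 292 - 6/(-½ + 2*√3)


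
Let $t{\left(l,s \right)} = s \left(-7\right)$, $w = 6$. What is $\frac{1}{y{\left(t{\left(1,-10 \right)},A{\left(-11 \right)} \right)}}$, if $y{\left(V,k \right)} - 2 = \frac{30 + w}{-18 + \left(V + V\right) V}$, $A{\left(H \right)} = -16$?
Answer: $\frac{4891}{9800} \approx 0.49908$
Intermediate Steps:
$t{\left(l,s \right)} = - 7 s$
$y{\left(V,k \right)} = 2 + \frac{36}{-18 + 2 V^{2}}$ ($y{\left(V,k \right)} = 2 + \frac{30 + 6}{-18 + \left(V + V\right) V} = 2 + \frac{36}{-18 + 2 V V} = 2 + \frac{36}{-18 + 2 V^{2}}$)
$\frac{1}{y{\left(t{\left(1,-10 \right)},A{\left(-11 \right)} \right)}} = \frac{1}{2 \left(\left(-7\right) \left(-10\right)\right)^{2} \frac{1}{-9 + \left(\left(-7\right) \left(-10\right)\right)^{2}}} = \frac{1}{2 \cdot 70^{2} \frac{1}{-9 + 70^{2}}} = \frac{1}{2 \cdot 4900 \frac{1}{-9 + 4900}} = \frac{1}{2 \cdot 4900 \cdot \frac{1}{4891}} = \frac{1}{\frac{9800}{4891}} = \frac{4891}{9800}$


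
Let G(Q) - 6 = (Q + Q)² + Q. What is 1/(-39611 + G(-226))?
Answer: 1/164473 ≈ 6.0800e-6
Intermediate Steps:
G(Q) = 6 + Q + 4*Q² (G(Q) = 6 + ((Q + Q)² + Q) = 6 + ((2*Q)² + Q) = 6 + (4*Q² + Q) = 6 + (Q + 4*Q²) = 6 + Q + 4*Q²)
1/(-39611 + G(-226)) = 1/(-39611 + (6 - 226 + 4*(-226)²)) = 1/(-39611 + (6 - 226 + 4*51076)) = 1/(-39611 + (6 - 226 + 204304)) = 1/(-39611 + 204084) = 1/164473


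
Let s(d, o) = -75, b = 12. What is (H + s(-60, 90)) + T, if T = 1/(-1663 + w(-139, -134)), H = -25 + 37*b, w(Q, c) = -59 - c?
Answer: 546271/1588 ≈ 344.00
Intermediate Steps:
H = 419 (H = -25 + 37*12 = -25 + 444 = 419)
T = -1/1588 (T = 1/(-1663 + (-59 - 1*(-134))) = 1/(-1663 + (-59 + 134)) = 1/(-1663 + 75) = 1/(-1588) = -1/1588 ≈ -0.00062972)
(H + s(-60, 90)) + T = (419 - 75) - 1/1588 = 344 - 1/1588 = 546271/1588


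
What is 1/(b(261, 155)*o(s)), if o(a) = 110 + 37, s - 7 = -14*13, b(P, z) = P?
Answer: 1/38367 ≈ 2.6064e-5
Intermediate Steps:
s = -175 (s = 7 - 14*13 = 7 - 182 = -175)
o(a) = 147
1/(b(261, 155)*o(s)) = 1/(261*147) = (1/261)*(1/147) = 1/38367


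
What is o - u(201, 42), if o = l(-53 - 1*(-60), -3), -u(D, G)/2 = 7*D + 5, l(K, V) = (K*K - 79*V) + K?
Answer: 3117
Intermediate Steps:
l(K, V) = K + K**2 - 79*V (l(K, V) = (K**2 - 79*V) + K = K + K**2 - 79*V)
u(D, G) = -10 - 14*D (u(D, G) = -2*(7*D + 5) = -2*(5 + 7*D) = -10 - 14*D)
o = 293 (o = (-53 - 1*(-60)) + (-53 - 1*(-60))**2 - 79*(-3) = (-53 + 60) + (-53 + 60)**2 + 237 = 7 + 7**2 + 237 = 7 + 49 + 237 = 293)
o - u(201, 42) = 293 - (-10 - 14*201) = 293 - (-10 - 2814) = 293 - 1*(-2824) = 293 + 2824 = 3117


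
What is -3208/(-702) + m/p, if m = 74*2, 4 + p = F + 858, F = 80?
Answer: 775042/163917 ≈ 4.7283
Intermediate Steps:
p = 934 (p = -4 + (80 + 858) = -4 + 938 = 934)
m = 148
-3208/(-702) + m/p = -3208/(-702) + 148/934 = -3208*(-1/702) + 148*(1/934) = 1604/351 + 74/467 = 775042/163917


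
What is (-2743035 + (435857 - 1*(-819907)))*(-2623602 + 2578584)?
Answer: 66953965878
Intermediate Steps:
(-2743035 + (435857 - 1*(-819907)))*(-2623602 + 2578584) = (-2743035 + (435857 + 819907))*(-45018) = (-2743035 + 1255764)*(-45018) = -1487271*(-45018) = 66953965878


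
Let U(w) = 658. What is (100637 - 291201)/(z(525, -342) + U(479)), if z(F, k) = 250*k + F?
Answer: 190564/84317 ≈ 2.2601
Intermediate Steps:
z(F, k) = F + 250*k
(100637 - 291201)/(z(525, -342) + U(479)) = (100637 - 291201)/((525 + 250*(-342)) + 658) = -190564/((525 - 85500) + 658) = -190564/(-84975 + 658) = -190564/(-84317) = -190564*(-1/84317) = 190564/84317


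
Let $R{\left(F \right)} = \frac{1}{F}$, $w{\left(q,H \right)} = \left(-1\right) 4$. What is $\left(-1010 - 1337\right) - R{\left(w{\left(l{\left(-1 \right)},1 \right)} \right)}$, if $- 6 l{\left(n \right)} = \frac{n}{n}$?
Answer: $- \frac{9387}{4} \approx -2346.8$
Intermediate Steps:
$l{\left(n \right)} = - \frac{1}{6}$ ($l{\left(n \right)} = - \frac{n \frac{1}{n}}{6} = \left(- \frac{1}{6}\right) 1 = - \frac{1}{6}$)
$w{\left(q,H \right)} = -4$
$\left(-1010 - 1337\right) - R{\left(w{\left(l{\left(-1 \right)},1 \right)} \right)} = \left(-1010 - 1337\right) - \frac{1}{-4} = \left(-1010 - 1337\right) - - \frac{1}{4} = -2347 + \frac{1}{4} = - \frac{9387}{4}$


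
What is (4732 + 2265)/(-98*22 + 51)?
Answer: -6997/2105 ≈ -3.3240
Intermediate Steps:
(4732 + 2265)/(-98*22 + 51) = 6997/(-2156 + 51) = 6997/(-2105) = 6997*(-1/2105) = -6997/2105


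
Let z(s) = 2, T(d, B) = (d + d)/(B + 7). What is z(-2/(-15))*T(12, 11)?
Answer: 8/3 ≈ 2.6667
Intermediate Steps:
T(d, B) = 2*d/(7 + B) (T(d, B) = (2*d)/(7 + B) = 2*d/(7 + B))
z(-2/(-15))*T(12, 11) = 2*(2*12/(7 + 11)) = 2*(2*12/18) = 2*(2*12*(1/18)) = 2*(4/3) = 8/3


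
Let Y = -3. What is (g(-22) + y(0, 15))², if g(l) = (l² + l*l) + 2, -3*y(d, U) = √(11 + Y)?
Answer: 8468108/9 - 3880*√2/3 ≈ 9.3907e+5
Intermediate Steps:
y(d, U) = -2*√2/3 (y(d, U) = -√(11 - 3)/3 = -2*√2/3)
g(l) = 2 + 2*l² (g(l) = (l² + l²) + 2 = 2*l² + 2 = 2 + 2*l²)
(g(-22) + y(0, 15))² = ((2 + 2*(-22)²) - 2*√2/3)² = ((2 + 2*484) - 2*√2/3)² = ((2 + 968) - 2*√2/3)² = (970 - 2*√2/3)²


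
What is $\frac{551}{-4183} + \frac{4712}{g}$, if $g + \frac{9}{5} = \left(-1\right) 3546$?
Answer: $- \frac{108325669}{74202237} \approx -1.4599$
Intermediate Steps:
$g = - \frac{17739}{5}$ ($g = - \frac{9}{5} - 3546 = - \frac{17739}{5} \approx -3547.8$)
$\frac{551}{-4183} + \frac{4712}{g} = \frac{551}{-4183} + \frac{4712}{- \frac{17739}{5}} = 551 \left(- \frac{1}{4183}\right) + 4712 \left(- \frac{5}{17739}\right) = - \frac{551}{4183} - \frac{23560}{17739} = - \frac{108325669}{74202237}$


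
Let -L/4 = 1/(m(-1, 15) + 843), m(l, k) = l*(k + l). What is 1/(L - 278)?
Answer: -829/230466 ≈ -0.0035971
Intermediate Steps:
L = -4/829 (L = -4/(-(15 - 1) + 843) = -4/(-1*14 + 843) = -4/(-14 + 843) = -4/829 ≈ -0.0048251)
1/(L - 278) = 1/(-4/829 - 278) = 1/(-230466/829) = -829/230466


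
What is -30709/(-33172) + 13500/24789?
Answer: 403022467/274100236 ≈ 1.4703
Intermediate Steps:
-30709/(-33172) + 13500/24789 = -30709*(-1/33172) + 13500*(1/24789) = 30709/33172 + 4500/8263 = 403022467/274100236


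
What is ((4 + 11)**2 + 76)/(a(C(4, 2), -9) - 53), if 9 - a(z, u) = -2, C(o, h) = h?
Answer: -43/6 ≈ -7.1667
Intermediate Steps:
a(z, u) = 11 (a(z, u) = 9 - 1*(-2) = 9 + 2 = 11)
((4 + 11)**2 + 76)/(a(C(4, 2), -9) - 53) = ((4 + 11)**2 + 76)/(11 - 53) = (15**2 + 76)/(-42) = (225 + 76)*(-1/42) = 301*(-1/42) = -43/6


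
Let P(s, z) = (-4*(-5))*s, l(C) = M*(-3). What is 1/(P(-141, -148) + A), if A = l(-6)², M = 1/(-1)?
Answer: -1/2811 ≈ -0.00035575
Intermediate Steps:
M = -1
l(C) = 3 (l(C) = -1*(-3) = 3)
P(s, z) = 20*s
A = 9 (A = 3² = 9)
1/(P(-141, -148) + A) = 1/(20*(-141) + 9) = 1/(-2820 + 9) = 1/(-2811) = -1/2811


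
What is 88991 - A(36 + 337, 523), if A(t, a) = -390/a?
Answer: 46542683/523 ≈ 88992.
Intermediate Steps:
88991 - A(36 + 337, 523) = 88991 - (-390)/523 = 88991 - 1*(-390/523) = 88991 + 390/523 = 46542683/523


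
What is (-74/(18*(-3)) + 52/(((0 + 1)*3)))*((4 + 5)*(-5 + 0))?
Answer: -2525/3 ≈ -841.67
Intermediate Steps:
(-74/(18*(-3)) + 52/(((0 + 1)*3)))*((4 + 5)*(-5 + 0)) = (-74/(-54) + 52/((1*3)))*(9*(-5)) = (-74*(-1/54) + 52/3)*(-45) = (37/27 + 52*(⅓))*(-45) = (37/27 + 52/3)*(-45) = (505/27)*(-45) = -2525/3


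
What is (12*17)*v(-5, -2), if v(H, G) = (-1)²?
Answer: 204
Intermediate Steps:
v(H, G) = 1
(12*17)*v(-5, -2) = (12*17)*1 = 204*1 = 204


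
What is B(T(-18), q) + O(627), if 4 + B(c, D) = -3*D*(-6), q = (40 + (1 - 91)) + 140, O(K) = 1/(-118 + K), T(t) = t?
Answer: 822545/509 ≈ 1616.0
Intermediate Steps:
q = 90 (q = (40 - 90) + 140 = -50 + 140 = 90)
B(c, D) = -4 + 18*D (B(c, D) = -4 - 3*D*(-6) = -4 + 18*D)
B(T(-18), q) + O(627) = (-4 + 18*90) + 1/(-118 + 627) = (-4 + 1620) + 1/509 = 1616 + 1/509 = 822545/509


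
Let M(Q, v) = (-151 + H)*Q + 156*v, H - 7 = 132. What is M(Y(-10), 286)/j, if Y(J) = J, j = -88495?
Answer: -44736/88495 ≈ -0.50552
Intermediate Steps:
H = 139 (H = 7 + 132 = 139)
M(Q, v) = -12*Q + 156*v (M(Q, v) = (-151 + 139)*Q + 156*v = -12*Q + 156*v)
M(Y(-10), 286)/j = (-12*(-10) + 156*286)/(-88495) = (120 + 44616)*(-1/88495) = 44736*(-1/88495) = -44736/88495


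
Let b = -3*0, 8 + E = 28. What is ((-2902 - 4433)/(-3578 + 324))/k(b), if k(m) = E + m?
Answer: 1467/13016 ≈ 0.11271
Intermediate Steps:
E = 20 (E = -8 + 28 = 20)
b = 0
k(m) = 20 + m
((-2902 - 4433)/(-3578 + 324))/k(b) = ((-2902 - 4433)/(-3578 + 324))/(20 + 0) = -7335/(-3254)/20 = -7335*(-1/3254)*(1/20) = (7335/3254)*(1/20) = 1467/13016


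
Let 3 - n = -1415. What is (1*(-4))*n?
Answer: -5672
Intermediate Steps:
n = 1418 (n = 3 - 1*(-1415) = 3 + 1415 = 1418)
(1*(-4))*n = (1*(-4))*1418 = -4*1418 = -5672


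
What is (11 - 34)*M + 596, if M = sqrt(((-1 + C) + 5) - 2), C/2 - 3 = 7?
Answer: 596 - 23*sqrt(22) ≈ 488.12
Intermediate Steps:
C = 20 (C = 6 + 2*7 = 6 + 14 = 20)
M = sqrt(22) (M = sqrt(((-1 + 20) + 5) - 2) = sqrt((19 + 5) - 2) = sqrt(24 - 2) = sqrt(22) ≈ 4.6904)
(11 - 34)*M + 596 = (11 - 34)*sqrt(22) + 596 = -23*sqrt(22) + 596 = 596 - 23*sqrt(22)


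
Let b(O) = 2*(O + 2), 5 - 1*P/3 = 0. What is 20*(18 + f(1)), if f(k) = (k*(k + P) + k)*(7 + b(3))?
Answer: 6140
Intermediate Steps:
P = 15 (P = 15 - 3*0 = 15 + 0 = 15)
b(O) = 4 + 2*O (b(O) = 2*(2 + O) = 4 + 2*O)
f(k) = 17*k + 17*k*(15 + k) (f(k) = (k*(k + 15) + k)*(7 + (4 + 2*3)) = (k*(15 + k) + k)*(7 + (4 + 6)) = (k + k*(15 + k))*(7 + 10) = (k + k*(15 + k))*17 = 17*k + 17*k*(15 + k))
20*(18 + f(1)) = 20*(18 + 17*1*(16 + 1)) = 20*(18 + 17*1*17) = 20*(18 + 289) = 20*307 = 6140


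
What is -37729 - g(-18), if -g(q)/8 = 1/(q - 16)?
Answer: -641397/17 ≈ -37729.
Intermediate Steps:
g(q) = -8/(-16 + q) (g(q) = -8/(q - 16) = -8/(-16 + q))
-37729 - g(-18) = -37729 - (-8)/(-16 - 18) = -37729 - (-8)/(-34) = -37729 - (-8)*(-1)/34 = -37729 - 1*4/17 = -37729 - 4/17 = -641397/17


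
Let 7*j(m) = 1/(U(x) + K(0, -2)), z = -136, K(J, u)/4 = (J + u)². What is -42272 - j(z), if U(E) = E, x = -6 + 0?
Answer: -2959041/70 ≈ -42272.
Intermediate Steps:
K(J, u) = 4*(J + u)²
x = -6
j(m) = 1/70 (j(m) = 1/(7*(-6 + 4*(0 - 2)²)) = 1/(7*(-6 + 4*(-2)²)) = 1/(7*(-6 + 4*4)) = 1/(7*(-6 + 16)) = (⅐)/10 = (⅐)*(⅒) = 1/70)
-42272 - j(z) = -42272 - 1*1/70 = -42272 - 1/70 = -2959041/70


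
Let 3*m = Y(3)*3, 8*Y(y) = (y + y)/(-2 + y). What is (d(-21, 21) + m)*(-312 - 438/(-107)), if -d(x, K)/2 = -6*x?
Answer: 16555365/214 ≈ 77362.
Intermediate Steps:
Y(y) = y/(4*(-2 + y)) (Y(y) = ((y + y)/(-2 + y))/8 = ((2*y)/(-2 + y))/8 = (2*y/(-2 + y))/8 = y/(4*(-2 + y)))
d(x, K) = 12*x (d(x, K) = -(-12)*x = 12*x)
m = ¾ (m = (((¼)*3/(-2 + 3))*3)/3 = (((¼)*3/1)*3)/3 = (((¼)*3*1)*3)/3 = ((¾)*3)/3 = (⅓)*(9/4) = ¾ ≈ 0.75000)
(d(-21, 21) + m)*(-312 - 438/(-107)) = (12*(-21) + ¾)*(-312 - 438/(-107)) = (-252 + ¾)*(-312 - 438*(-1/107)) = -1005*(-312 + 438/107)/4 = -1005/4*(-32946/107) = 16555365/214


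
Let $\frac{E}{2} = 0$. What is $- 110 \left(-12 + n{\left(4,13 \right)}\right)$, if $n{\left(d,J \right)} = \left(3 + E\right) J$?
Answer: $-2970$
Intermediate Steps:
$E = 0$ ($E = 2 \cdot 0 = 0$)
$n{\left(d,J \right)} = 3 J$ ($n{\left(d,J \right)} = \left(3 + 0\right) J = 3 J$)
$- 110 \left(-12 + n{\left(4,13 \right)}\right) = - 110 \left(-12 + 3 \cdot 13\right) = - 110 \left(-12 + 39\right) = \left(-110\right) 27 = -2970$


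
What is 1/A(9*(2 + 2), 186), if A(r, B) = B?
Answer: 1/186 ≈ 0.0053763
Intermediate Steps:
1/A(9*(2 + 2), 186) = 1/186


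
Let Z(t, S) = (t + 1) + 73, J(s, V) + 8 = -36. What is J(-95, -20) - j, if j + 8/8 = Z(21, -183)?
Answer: -138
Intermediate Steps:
J(s, V) = -44 (J(s, V) = -8 - 36 = -44)
Z(t, S) = 74 + t (Z(t, S) = (1 + t) + 73 = 74 + t)
j = 94 (j = -1 + (74 + 21) = -1 + 95 = 94)
J(-95, -20) - j = -44 - 1*94 = -44 - 94 = -138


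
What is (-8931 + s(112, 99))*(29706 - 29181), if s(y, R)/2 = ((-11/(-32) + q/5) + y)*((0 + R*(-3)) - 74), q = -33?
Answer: -734100045/16 ≈ -4.5881e+7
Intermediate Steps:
s(y, R) = 2*(-74 - 3*R)*(-1001/160 + y) (s(y, R) = 2*(((-11/(-32) - 33/5) + y)*((0 + R*(-3)) - 74)) = 2*(((-11*(-1/32) - 33*1/5) + y)*((0 - 3*R) - 74)) = 2*(((11/32 - 33/5) + y)*(-3*R - 74)) = 2*((-1001/160 + y)*(-74 - 3*R)) = 2*((-74 - 3*R)*(-1001/160 + y)) = 2*(-74 - 3*R)*(-1001/160 + y))
(-8931 + s(112, 99))*(29706 - 29181) = (-8931 + (37037/40 - 148*112 + (3003/80)*99 - 6*99*112))*(29706 - 29181) = (-8931 + (37037/40 - 16576 + 297297/80 - 66528))*525 = (-8931 - 6276949/80)*525 = -6991429/80*525 = -734100045/16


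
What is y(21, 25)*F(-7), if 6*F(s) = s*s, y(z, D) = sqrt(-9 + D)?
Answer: 98/3 ≈ 32.667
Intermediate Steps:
F(s) = s**2/6 (F(s) = (s*s)/6 = s**2/6)
y(21, 25)*F(-7) = sqrt(-9 + 25)*((1/6)*(-7)**2) = sqrt(16)*((1/6)*49) = 4*(49/6) = 98/3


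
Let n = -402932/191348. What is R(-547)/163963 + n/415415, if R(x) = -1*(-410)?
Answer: 8131088530671/3258306734547865 ≈ 0.0024955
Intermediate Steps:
R(x) = 410
n = -100733/47837 (n = -402932*1/191348 = -100733/47837 ≈ -2.1058)
R(-547)/163963 + n/415415 = 410/163963 - 100733/47837/415415 = 410*(1/163963) - 100733/47837*1/415415 = 410/163963 - 100733/19872207355 = 8131088530671/3258306734547865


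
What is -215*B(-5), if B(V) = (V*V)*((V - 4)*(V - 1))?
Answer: -290250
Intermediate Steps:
B(V) = V²*(-1 + V)*(-4 + V) (B(V) = V²*((-4 + V)*(-1 + V)) = V²*((-1 + V)*(-4 + V)) = V²*(-1 + V)*(-4 + V))
-215*B(-5) = -215*(-5)²*(4 + (-5)² - 5*(-5)) = -5375*(4 + 25 + 25) = -5375*54 = -215*1350 = -290250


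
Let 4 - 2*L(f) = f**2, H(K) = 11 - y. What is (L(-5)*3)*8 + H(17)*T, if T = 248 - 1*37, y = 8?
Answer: 381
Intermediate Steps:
H(K) = 3 (H(K) = 11 - 1*8 = 11 - 8 = 3)
T = 211 (T = 248 - 37 = 211)
L(f) = 2 - f**2/2
(L(-5)*3)*8 + H(17)*T = ((2 - 1/2*(-5)**2)*3)*8 + 3*211 = ((2 - 1/2*25)*3)*8 + 633 = ((2 - 25/2)*3)*8 + 633 = -21/2*3*8 + 633 = -63/2*8 + 633 = -252 + 633 = 381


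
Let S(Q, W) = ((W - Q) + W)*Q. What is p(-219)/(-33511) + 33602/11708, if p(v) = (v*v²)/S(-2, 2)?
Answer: -9121838209/392346788 ≈ -23.249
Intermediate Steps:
S(Q, W) = Q*(-Q + 2*W) (S(Q, W) = (-Q + 2*W)*Q = Q*(-Q + 2*W))
p(v) = -v³/12 (p(v) = (v*v²)/((-2*(-1*(-2) + 2*2))) = v³/((-2*(2 + 4))) = v³/((-2*6)) = v³/(-12) = v³*(-1/12) = -v³/12)
p(-219)/(-33511) + 33602/11708 = -1/12*(-219)³/(-33511) + 33602/11708 = -1/12*(-10503459)*(-1/33511) + 33602*(1/11708) = (3501153/4)*(-1/33511) + 16801/5854 = -3501153/134044 + 16801/5854 = -9121838209/392346788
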